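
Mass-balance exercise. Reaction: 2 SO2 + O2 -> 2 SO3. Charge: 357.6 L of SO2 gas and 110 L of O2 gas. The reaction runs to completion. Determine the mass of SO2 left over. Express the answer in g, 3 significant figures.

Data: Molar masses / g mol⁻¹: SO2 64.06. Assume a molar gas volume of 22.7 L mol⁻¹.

388 g

n(SO2) = 357.6 / 22.7 = 15.75 mol
n(O2) = 110.0 / 22.7 = 4.846 mol
n/ν → SO2: 7.875, O2: 4.846; O2 is limiting.
SO2 consumed = (2/1) × 4.846 = 9.692 mol
SO2 remaining = 15.75 − 9.692 = 6.058 mol
mass = 6.058 × 64.06 = 388.1 g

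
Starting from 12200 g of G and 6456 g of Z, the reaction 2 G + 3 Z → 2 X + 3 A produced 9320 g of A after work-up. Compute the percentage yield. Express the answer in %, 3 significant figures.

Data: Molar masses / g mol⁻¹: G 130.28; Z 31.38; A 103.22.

64.3 %

n(G) = 12200 / 130.28 = 93.64 mol
n(Z) = 6456 / 31.38 = 205.7 mol
n/ν for G = 93.64/2 = 46.82
n/ν for Z = 205.7/3 = 68.57
Smallest n/ν is G → limiting reagent.
theoretical n(A) = (3/2) × 93.64 = 140.5 mol → 14500 g
% yield = 9320 / 14500 × 100 = 64.28 %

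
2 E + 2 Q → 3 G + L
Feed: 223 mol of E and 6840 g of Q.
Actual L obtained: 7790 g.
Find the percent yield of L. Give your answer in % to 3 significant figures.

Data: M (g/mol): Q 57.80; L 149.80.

87.9 %

n(E) = 223.0 mol
n(Q) = 6840 / 57.80 = 118.3 mol
n/ν for E = 223.0/2 = 111.5
n/ν for Q = 118.3/2 = 59.15
Smallest n/ν is Q → limiting reagent.
theoretical n(L) = (1/2) × 118.3 = 59.15 mol → 8861 g
% yield = 7790 / 8861 × 100 = 87.91 %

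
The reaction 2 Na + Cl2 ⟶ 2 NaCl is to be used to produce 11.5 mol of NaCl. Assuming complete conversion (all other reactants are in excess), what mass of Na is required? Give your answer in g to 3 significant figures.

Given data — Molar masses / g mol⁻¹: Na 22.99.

264 g

n(NaCl) = 11.50 mol
n(Na) = (2/2) × 11.50 = 11.50 mol
mass = 11.50 × 22.99 = 264.4 g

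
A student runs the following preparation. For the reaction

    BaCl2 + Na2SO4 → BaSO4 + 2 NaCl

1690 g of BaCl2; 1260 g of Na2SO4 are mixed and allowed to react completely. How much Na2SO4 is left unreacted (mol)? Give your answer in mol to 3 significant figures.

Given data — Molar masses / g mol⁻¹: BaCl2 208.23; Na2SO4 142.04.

0.755 mol

n(BaCl2) = 1690 / 208.23 = 8.116 mol
n(Na2SO4) = 1260 / 142.04 = 8.871 mol
n/ν → BaCl2: 8.116, Na2SO4: 8.871; BaCl2 is limiting.
Na2SO4 consumed = (1/1) × 8.116 = 8.116 mol
Na2SO4 remaining = 8.871 − 8.116 = 0.7550 mol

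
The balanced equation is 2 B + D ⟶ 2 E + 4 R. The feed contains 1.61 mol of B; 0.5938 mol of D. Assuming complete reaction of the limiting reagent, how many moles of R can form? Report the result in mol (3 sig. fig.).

n(B) = 1.610 mol
n(D) = 0.5938 mol
n/ν for B = 1.610/2 = 0.8050
n/ν for D = 0.5938/1 = 0.5938
Smallest n/ν is D → limiting reagent.
n(R) = (4/1) × 0.5938 = 2.375 mol

2.38 mol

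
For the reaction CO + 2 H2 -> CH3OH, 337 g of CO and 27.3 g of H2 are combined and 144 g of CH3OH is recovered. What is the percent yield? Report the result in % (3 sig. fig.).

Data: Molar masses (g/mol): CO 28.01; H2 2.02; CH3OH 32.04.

n(CO) = 337.0 / 28.01 = 12.03 mol
n(H2) = 27.30 / 2.02 = 13.51 mol
n/ν for CO = 12.03/1 = 12.03
n/ν for H2 = 13.51/2 = 6.755
Smallest n/ν is H2 → limiting reagent.
theoretical n(CH3OH) = (1/2) × 13.51 = 6.755 mol → 216.4 g
% yield = 144 / 216.4 × 100 = 66.54 %

66.5 %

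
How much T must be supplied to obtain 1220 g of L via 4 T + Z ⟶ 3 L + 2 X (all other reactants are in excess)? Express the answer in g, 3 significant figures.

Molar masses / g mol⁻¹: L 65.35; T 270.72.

n(L) = 1220 / 65.35 = 18.67 mol
n(T) = (4/3) × 18.67 = 24.89 mol
mass = 24.89 × 270.72 = 6738 g

6740 g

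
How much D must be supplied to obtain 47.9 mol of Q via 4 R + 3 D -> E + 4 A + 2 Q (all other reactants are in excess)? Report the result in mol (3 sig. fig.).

n(Q) = 47.90 mol
n(D) = (3/2) × 47.90 = 71.85 mol

71.9 mol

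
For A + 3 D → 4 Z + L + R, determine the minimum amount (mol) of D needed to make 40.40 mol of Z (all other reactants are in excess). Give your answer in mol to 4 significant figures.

30.30 mol

n(Z) = 40.40 mol
n(D) = (3/4) × 40.40 = 30.30 mol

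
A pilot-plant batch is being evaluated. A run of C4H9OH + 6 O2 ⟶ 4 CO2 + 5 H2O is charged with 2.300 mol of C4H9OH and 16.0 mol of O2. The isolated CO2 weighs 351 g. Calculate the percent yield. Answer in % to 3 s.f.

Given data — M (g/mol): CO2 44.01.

86.7 %

n(C4H9OH) = 2.300 mol
n(O2) = 16.00 mol
n/ν → C4H9OH: 2.300, O2: 2.667; C4H9OH is limiting.
theoretical n(CO2) = (4/1) × 2.300 = 9.200 mol → 404.9 g
% yield = 351 / 404.9 × 100 = 86.69 %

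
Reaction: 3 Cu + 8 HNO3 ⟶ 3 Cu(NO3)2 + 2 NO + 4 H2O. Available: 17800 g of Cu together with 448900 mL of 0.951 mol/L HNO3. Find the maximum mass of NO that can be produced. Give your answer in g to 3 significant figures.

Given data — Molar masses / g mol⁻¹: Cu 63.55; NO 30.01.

3200 g

n(Cu) = 17800 / 63.55 = 280.1 mol
n(HNO3) = 0.951 × 448900/1000 = 426.9 mol
n/ν for Cu = 280.1/3 = 93.37
n/ν for HNO3 = 426.9/8 = 53.36
Smallest n/ν is HNO3 → limiting reagent.
n(NO) = (2/8) × 426.9 = 106.7 mol
mass = 106.7 × 30.01 = 3202 g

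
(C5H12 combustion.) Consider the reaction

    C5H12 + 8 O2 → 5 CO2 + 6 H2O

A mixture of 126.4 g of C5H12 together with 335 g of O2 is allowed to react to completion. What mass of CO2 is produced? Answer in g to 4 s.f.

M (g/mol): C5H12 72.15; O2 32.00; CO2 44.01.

n(C5H12) = 126.4 / 72.15 = 1.752 mol
n(O2) = 335.0 / 32.00 = 10.47 mol
n/ν for C5H12 = 1.752/1 = 1.752
n/ν for O2 = 10.47/8 = 1.309
Smallest n/ν is O2 → limiting reagent.
n(CO2) = (5/8) × 10.47 = 6.544 mol
mass = 6.544 × 44.01 = 288.0 g

288.0 g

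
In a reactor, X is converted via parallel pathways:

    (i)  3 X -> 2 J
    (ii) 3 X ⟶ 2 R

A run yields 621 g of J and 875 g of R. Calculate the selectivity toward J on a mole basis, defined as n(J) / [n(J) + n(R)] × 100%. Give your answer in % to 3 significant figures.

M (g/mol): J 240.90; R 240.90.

41.5 %

n(J) = 621 / 240.90 = 2.578 mol
n(R) = 875 / 240.90 = 3.632 mol
selectivity = 2.578/(2.578+3.632) × 100 = 41.51 %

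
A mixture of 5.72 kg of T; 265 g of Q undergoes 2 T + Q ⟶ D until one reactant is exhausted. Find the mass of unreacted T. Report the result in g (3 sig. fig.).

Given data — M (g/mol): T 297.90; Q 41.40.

n(T) = 5.720×1000 / 297.90 = 19.20 mol
n(Q) = 265.0 / 41.40 = 6.401 mol
n/ν for T = 19.20/2 = 9.600
n/ν for Q = 6.401/1 = 6.401
Smallest n/ν is Q → limiting reagent.
T consumed = (2/1) × 6.401 = 12.80 mol
T remaining = 19.20 − 12.80 = 6.400 mol
mass = 6.400 × 297.90 = 1907 g

1910 g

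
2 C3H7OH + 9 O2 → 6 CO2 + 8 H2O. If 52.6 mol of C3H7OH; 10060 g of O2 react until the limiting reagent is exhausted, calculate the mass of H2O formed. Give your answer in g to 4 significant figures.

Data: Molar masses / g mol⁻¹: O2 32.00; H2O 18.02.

n(C3H7OH) = 52.60 mol
n(O2) = 10060 / 32.00 = 314.4 mol
n/ν → C3H7OH: 26.30, O2: 34.93; C3H7OH is limiting.
n(H2O) = (8/2) × 52.60 = 210.4 mol
mass = 210.4 × 18.02 = 3791 g

3791 g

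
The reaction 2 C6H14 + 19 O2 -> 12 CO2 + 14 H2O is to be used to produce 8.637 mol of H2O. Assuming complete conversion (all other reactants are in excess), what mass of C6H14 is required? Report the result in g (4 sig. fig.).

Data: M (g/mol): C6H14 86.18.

106.3 g

n(H2O) = 8.637 mol
n(C6H14) = (2/14) × 8.637 = 1.234 mol
mass = 1.234 × 86.18 = 106.3 g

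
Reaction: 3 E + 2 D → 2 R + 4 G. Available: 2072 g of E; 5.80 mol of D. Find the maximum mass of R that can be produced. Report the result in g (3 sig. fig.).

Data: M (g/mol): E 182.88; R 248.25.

n(E) = 2072 / 182.88 = 11.33 mol
n(D) = 5.800 mol
n/ν for E = 11.33/3 = 3.777
n/ν for D = 5.800/2 = 2.900
Smallest n/ν is D → limiting reagent.
n(R) = (2/2) × 5.800 = 5.800 mol
mass = 5.800 × 248.25 = 1440 g

1440 g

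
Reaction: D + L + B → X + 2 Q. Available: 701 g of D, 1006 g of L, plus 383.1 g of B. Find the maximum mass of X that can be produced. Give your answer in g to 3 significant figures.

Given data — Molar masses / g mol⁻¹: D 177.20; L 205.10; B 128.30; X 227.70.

n(D) = 701.0 / 177.20 = 3.956 mol
n(L) = 1006 / 205.10 = 4.905 mol
n(B) = 383.1 / 128.30 = 2.986 mol
n/ν for D = 3.956/1 = 3.956
n/ν for L = 4.905/1 = 4.905
n/ν for B = 2.986/1 = 2.986
Smallest n/ν is B → limiting reagent.
n(X) = (1/1) × 2.986 = 2.986 mol
mass = 2.986 × 227.70 = 679.9 g

680 g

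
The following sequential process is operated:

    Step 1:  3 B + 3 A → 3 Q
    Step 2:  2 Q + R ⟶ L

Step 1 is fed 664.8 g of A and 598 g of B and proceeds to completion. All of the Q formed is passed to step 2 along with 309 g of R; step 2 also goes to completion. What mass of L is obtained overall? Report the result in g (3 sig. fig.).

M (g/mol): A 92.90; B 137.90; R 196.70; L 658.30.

Step 1:
n(A) = 664.8 / 92.90 = 7.156 mol
n(B) = 598.0 / 137.90 = 4.336 mol
n/ν for A = 7.156/3 = 2.385
n/ν for B = 4.336/3 = 1.445
Smallest n/ν is B → limiting reagent.
n(Q) produced = (3/3) × 4.336 = 4.336 mol
Step 2:
n(Q) available = 4.336 mol
n(R) = 309.0 / 196.70 = 1.571 mol
n/ν for Q = 4.336/2 = 2.168
n/ν for R = 1.571/1 = 1.571
Smallest n/ν is R → limiting reagent.
n(L) = (1/1) × 1.571 = 1.571 mol
mass = 1.571 × 658.30 = 1034 g

1030 g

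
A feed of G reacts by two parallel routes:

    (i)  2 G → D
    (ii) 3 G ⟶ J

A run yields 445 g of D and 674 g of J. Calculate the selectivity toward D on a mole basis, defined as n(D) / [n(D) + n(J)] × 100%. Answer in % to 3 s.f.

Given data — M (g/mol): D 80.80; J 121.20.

49.8 %

n(D) = 445 / 80.80 = 5.507 mol
n(J) = 674 / 121.20 = 5.561 mol
selectivity = 5.507/(5.507+5.561) × 100 = 49.76 %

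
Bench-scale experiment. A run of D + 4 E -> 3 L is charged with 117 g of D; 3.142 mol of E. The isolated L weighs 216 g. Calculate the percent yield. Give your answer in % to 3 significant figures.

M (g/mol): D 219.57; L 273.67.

n(D) = 117.0 / 219.57 = 0.5329 mol
n(E) = 3.142 mol
n/ν for D = 0.5329/1 = 0.5329
n/ν for E = 3.142/4 = 0.7855
Smallest n/ν is D → limiting reagent.
theoretical n(L) = (3/1) × 0.5329 = 1.599 mol → 437.6 g
% yield = 216 / 437.6 × 100 = 49.36 %

49.4 %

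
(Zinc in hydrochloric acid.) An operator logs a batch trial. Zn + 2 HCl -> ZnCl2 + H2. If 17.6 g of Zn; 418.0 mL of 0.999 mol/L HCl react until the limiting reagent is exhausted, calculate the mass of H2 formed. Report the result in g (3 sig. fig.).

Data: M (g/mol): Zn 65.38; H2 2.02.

n(Zn) = 17.60 / 65.38 = 0.2692 mol
n(HCl) = 0.999 × 418.0/1000 = 0.4176 mol
n/ν for Zn = 0.2692/1 = 0.2692
n/ν for HCl = 0.4176/2 = 0.2088
Smallest n/ν is HCl → limiting reagent.
n(H2) = (1/2) × 0.4176 = 0.2088 mol
mass = 0.2088 × 2.02 = 0.4218 g

0.422 g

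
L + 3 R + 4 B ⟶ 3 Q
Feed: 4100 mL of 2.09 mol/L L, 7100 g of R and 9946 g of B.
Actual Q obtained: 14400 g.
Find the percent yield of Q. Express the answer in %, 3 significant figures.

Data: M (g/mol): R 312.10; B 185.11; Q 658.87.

96.1 %

n(L) = 2.09 × 4100/1000 = 8.569 mol
n(R) = 7100 / 312.10 = 22.75 mol
n(B) = 9946 / 185.11 = 53.73 mol
n/ν for L = 8.569/1 = 8.569
n/ν for R = 22.75/3 = 7.583
n/ν for B = 53.73/4 = 13.43
Smallest n/ν is R → limiting reagent.
theoretical n(Q) = (3/3) × 22.75 = 22.75 mol → 14990 g
% yield = 14400 / 14990 × 100 = 96.06 %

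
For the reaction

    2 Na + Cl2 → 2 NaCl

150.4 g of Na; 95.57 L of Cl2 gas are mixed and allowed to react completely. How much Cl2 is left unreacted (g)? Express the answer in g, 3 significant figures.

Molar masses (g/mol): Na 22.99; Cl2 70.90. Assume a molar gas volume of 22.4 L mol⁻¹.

n(Na) = 150.4 / 22.99 = 6.542 mol
n(Cl2) = 95.57 / 22.4 = 4.267 mol
n/ν for Na = 6.542/2 = 3.271
n/ν for Cl2 = 4.267/1 = 4.267
Smallest n/ν is Na → limiting reagent.
Cl2 consumed = (1/2) × 6.542 = 3.271 mol
Cl2 remaining = 4.267 − 3.271 = 0.9960 mol
mass = 0.9960 × 70.90 = 70.62 g

70.6 g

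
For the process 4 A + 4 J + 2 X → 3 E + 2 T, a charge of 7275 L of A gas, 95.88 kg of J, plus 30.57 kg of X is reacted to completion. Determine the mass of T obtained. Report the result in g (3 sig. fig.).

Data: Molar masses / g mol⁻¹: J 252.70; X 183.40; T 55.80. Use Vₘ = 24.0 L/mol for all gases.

n(A) = 7275 / 24.0 = 303.1 mol
n(J) = 95.88×1000 / 252.70 = 379.4 mol
n(X) = 30.57×1000 / 183.40 = 166.7 mol
n/ν for A = 303.1/4 = 75.78
n/ν for J = 379.4/4 = 94.85
n/ν for X = 166.7/2 = 83.35
Smallest n/ν is A → limiting reagent.
n(T) = (2/4) × 303.1 = 151.6 mol
mass = 151.6 × 55.80 = 8459 g

8460 g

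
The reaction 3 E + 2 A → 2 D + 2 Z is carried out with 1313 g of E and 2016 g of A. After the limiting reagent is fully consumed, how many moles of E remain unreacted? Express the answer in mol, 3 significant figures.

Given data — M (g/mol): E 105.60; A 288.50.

n(E) = 1313 / 105.60 = 12.43 mol
n(A) = 2016 / 288.50 = 6.988 mol
n/ν → E: 4.143, A: 3.494; A is limiting.
E consumed = (3/2) × 6.988 = 10.48 mol
E remaining = 12.43 − 10.48 = 1.950 mol

1.95 mol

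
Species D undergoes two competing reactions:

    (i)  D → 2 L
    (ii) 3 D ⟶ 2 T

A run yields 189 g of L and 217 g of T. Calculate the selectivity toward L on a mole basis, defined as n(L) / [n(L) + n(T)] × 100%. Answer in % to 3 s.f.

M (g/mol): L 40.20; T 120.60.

n(L) = 189 / 40.20 = 4.701 mol
n(T) = 217 / 120.60 = 1.799 mol
selectivity = 4.701/(4.701+1.799) × 100 = 72.32 %

72.3 %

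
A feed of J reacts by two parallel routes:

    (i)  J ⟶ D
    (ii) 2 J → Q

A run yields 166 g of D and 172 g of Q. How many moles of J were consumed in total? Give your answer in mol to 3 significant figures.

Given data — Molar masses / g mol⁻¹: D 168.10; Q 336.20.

n(D) = 166 / 168.10 = 0.9875 mol
n(Q) = 172 / 336.20 = 0.5116 mol
n(J) via (i) = (1/1)×0.9875 = 0.9875 mol
n(J) via (ii) = (2/1)×0.5116 = 1.023 mol
total n(J) = 0.9875 + 1.023 = 2.011 mol

2.01 mol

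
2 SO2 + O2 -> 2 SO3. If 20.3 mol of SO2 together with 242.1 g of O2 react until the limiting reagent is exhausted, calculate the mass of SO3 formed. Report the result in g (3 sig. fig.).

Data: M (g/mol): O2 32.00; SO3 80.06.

n(SO2) = 20.30 mol
n(O2) = 242.1 / 32.00 = 7.566 mol
n/ν for SO2 = 20.30/2 = 10.15
n/ν for O2 = 7.566/1 = 7.566
Smallest n/ν is O2 → limiting reagent.
n(SO3) = (2/1) × 7.566 = 15.13 mol
mass = 15.13 × 80.06 = 1211 g

1210 g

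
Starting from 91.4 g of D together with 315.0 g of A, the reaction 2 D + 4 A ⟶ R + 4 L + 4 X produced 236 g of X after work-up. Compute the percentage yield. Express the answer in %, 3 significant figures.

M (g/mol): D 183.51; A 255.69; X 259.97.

n(D) = 91.40 / 183.51 = 0.4981 mol
n(A) = 315.0 / 255.69 = 1.232 mol
n/ν for D = 0.4981/2 = 0.2491
n/ν for A = 1.232/4 = 0.3080
Smallest n/ν is D → limiting reagent.
theoretical n(X) = (4/2) × 0.4981 = 0.9962 mol → 259.0 g
% yield = 236 / 259.0 × 100 = 91.12 %

91.1 %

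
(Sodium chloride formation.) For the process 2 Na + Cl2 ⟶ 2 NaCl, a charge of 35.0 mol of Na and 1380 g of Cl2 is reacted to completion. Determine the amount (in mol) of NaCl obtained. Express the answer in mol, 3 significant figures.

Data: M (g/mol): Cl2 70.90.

35.0 mol

n(Na) = 35.00 mol
n(Cl2) = 1380 / 70.90 = 19.46 mol
n/ν for Na = 35.00/2 = 17.50
n/ν for Cl2 = 19.46/1 = 19.46
Smallest n/ν is Na → limiting reagent.
n(NaCl) = (2/2) × 35.00 = 35.00 mol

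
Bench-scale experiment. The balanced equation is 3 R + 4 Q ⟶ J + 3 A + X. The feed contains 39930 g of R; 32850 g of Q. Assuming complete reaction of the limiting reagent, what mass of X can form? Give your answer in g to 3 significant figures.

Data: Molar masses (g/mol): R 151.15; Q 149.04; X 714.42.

39400 g

n(R) = 39930 / 151.15 = 264.2 mol
n(Q) = 32850 / 149.04 = 220.4 mol
n/ν → R: 88.07, Q: 55.10; Q is limiting.
n(X) = (1/4) × 220.4 = 55.10 mol
mass = 55.10 × 714.42 = 39360 g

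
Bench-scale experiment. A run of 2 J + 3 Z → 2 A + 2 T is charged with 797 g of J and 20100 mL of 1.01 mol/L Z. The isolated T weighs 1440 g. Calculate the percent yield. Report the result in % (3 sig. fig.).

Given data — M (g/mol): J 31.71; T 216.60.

n(J) = 797.0 / 31.71 = 25.13 mol
n(Z) = 1.01 × 20100/1000 = 20.30 mol
n/ν for J = 25.13/2 = 12.57
n/ν for Z = 20.30/3 = 6.767
Smallest n/ν is Z → limiting reagent.
theoretical n(T) = (2/3) × 20.30 = 13.53 mol → 2931 g
% yield = 1440 / 2931 × 100 = 49.13 %

49.1 %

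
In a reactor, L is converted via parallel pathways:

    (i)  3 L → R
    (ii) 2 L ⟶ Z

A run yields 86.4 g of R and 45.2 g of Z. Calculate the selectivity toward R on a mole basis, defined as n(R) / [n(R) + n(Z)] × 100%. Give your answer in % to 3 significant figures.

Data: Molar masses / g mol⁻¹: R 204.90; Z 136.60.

56.0 %

n(R) = 86.4 / 204.90 = 0.4217 mol
n(Z) = 45.2 / 136.60 = 0.3309 mol
selectivity = 0.4217/(0.4217+0.3309) × 100 = 56.03 %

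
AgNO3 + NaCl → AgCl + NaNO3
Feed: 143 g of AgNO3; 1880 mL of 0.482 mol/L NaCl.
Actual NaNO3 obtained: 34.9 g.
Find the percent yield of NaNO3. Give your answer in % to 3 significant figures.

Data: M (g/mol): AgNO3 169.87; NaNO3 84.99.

n(AgNO3) = 143.0 / 169.87 = 0.8418 mol
n(NaCl) = 0.482 × 1880/1000 = 0.9062 mol
n/ν → AgNO3: 0.8418, NaCl: 0.9062; AgNO3 is limiting.
theoretical n(NaNO3) = (1/1) × 0.8418 = 0.8418 mol → 71.54 g
% yield = 34.9 / 71.54 × 100 = 48.78 %

48.8 %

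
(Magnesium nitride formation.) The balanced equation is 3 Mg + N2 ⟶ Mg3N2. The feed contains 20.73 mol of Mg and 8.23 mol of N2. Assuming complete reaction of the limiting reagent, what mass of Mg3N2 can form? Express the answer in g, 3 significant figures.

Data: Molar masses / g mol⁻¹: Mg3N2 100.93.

n(Mg) = 20.73 mol
n(N2) = 8.230 mol
n/ν for Mg = 20.73/3 = 6.910
n/ν for N2 = 8.230/1 = 8.230
Smallest n/ν is Mg → limiting reagent.
n(Mg3N2) = (1/3) × 20.73 = 6.910 mol
mass = 6.910 × 100.93 = 697.4 g

697 g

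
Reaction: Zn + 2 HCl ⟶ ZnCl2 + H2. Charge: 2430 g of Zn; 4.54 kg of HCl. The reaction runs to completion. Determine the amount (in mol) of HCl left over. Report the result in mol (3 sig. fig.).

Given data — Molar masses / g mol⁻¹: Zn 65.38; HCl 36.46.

n(Zn) = 2430 / 65.38 = 37.17 mol
n(HCl) = 4.540×1000 / 36.46 = 124.5 mol
n/ν for Zn = 37.17/1 = 37.17
n/ν for HCl = 124.5/2 = 62.25
Smallest n/ν is Zn → limiting reagent.
HCl consumed = (2/1) × 37.17 = 74.34 mol
HCl remaining = 124.5 − 74.34 = 50.16 mol

50.2 mol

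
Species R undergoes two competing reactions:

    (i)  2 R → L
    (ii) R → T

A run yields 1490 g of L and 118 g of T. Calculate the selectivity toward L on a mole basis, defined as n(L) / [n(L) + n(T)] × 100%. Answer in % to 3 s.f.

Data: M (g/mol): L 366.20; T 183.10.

86.3 %

n(L) = 1490 / 366.20 = 4.069 mol
n(T) = 118 / 183.10 = 0.6445 mol
selectivity = 4.069/(4.069+0.6445) × 100 = 86.33 %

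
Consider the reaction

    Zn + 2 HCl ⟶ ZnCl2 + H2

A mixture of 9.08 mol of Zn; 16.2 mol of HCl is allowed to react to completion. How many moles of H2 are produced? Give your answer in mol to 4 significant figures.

8.100 mol

n(Zn) = 9.080 mol
n(HCl) = 16.20 mol
n/ν for Zn = 9.080/1 = 9.080
n/ν for HCl = 16.20/2 = 8.100
Smallest n/ν is HCl → limiting reagent.
n(H2) = (1/2) × 16.20 = 8.100 mol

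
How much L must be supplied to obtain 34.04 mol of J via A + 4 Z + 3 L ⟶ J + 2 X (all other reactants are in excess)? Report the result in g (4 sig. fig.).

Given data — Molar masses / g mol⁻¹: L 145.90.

n(J) = 34.04 mol
n(L) = (3/1) × 34.04 = 102.1 mol
mass = 102.1 × 145.90 = 14900 g

14900 g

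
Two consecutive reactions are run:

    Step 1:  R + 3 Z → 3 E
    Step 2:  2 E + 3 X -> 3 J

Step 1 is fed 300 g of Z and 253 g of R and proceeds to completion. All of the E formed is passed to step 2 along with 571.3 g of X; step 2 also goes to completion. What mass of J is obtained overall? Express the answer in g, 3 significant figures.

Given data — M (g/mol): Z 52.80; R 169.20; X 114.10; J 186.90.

936 g

Step 1:
n(Z) = 300.0 / 52.80 = 5.682 mol
n(R) = 253.0 / 169.20 = 1.495 mol
n/ν for Z = 5.682/3 = 1.894
n/ν for R = 1.495/1 = 1.495
Smallest n/ν is R → limiting reagent.
n(E) produced = (3/1) × 1.495 = 4.485 mol
Step 2:
n(E) available = 4.485 mol
n(X) = 571.3 / 114.10 = 5.007 mol
n/ν for E = 4.485/2 = 2.243
n/ν for X = 5.007/3 = 1.669
Smallest n/ν is X → limiting reagent.
n(J) = (3/3) × 5.007 = 5.007 mol
mass = 5.007 × 186.90 = 935.8 g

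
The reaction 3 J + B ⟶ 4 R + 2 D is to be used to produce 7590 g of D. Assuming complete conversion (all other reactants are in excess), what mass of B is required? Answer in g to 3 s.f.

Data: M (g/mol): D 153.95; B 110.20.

n(D) = 7590 / 153.95 = 49.30 mol
n(B) = (1/2) × 49.30 = 24.65 mol
mass = 24.65 × 110.20 = 2716 g

2720 g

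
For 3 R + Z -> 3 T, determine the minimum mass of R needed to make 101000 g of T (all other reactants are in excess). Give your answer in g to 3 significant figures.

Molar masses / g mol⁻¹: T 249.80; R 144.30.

58300 g

n(T) = 101000 / 249.80 = 404.3 mol
n(R) = (3/3) × 404.3 = 404.3 mol
mass = 404.3 × 144.30 = 58340 g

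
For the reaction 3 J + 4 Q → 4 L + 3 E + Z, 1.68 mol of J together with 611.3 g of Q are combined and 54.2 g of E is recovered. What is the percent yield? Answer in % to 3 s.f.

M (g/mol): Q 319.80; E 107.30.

n(J) = 1.680 mol
n(Q) = 611.3 / 319.80 = 1.912 mol
n/ν for J = 1.680/3 = 0.5600
n/ν for Q = 1.912/4 = 0.4780
Smallest n/ν is Q → limiting reagent.
theoretical n(E) = (3/4) × 1.912 = 1.434 mol → 153.9 g
% yield = 54.2 / 153.9 × 100 = 35.22 %

35.2 %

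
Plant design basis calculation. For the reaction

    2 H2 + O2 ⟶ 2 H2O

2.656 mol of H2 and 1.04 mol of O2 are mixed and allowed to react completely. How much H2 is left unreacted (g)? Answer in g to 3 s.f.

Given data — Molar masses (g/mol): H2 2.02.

1.16 g

n(H2) = 2.656 mol
n(O2) = 1.040 mol
n/ν for H2 = 2.656/2 = 1.328
n/ν for O2 = 1.040/1 = 1.040
Smallest n/ν is O2 → limiting reagent.
H2 consumed = (2/1) × 1.040 = 2.080 mol
H2 remaining = 2.656 − 2.080 = 0.5760 mol
mass = 0.5760 × 2.02 = 1.164 g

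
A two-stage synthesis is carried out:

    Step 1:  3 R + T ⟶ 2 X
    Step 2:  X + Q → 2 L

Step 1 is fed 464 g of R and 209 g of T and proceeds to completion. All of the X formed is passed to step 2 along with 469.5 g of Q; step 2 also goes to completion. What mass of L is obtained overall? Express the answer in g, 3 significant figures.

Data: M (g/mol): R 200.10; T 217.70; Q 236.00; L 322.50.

997 g

Step 1:
n(R) = 464.0 / 200.10 = 2.319 mol
n(T) = 209.0 / 217.70 = 0.9600 mol
n/ν → R: 0.7730, T: 0.9600; R is limiting.
n(X) produced = (2/3) × 2.319 = 1.546 mol
Step 2:
n(X) available = 1.546 mol
n(Q) = 469.5 / 236.00 = 1.989 mol
n/ν → X: 1.546, Q: 1.989; X is limiting.
n(L) = (2/1) × 1.546 = 3.092 mol
mass = 3.092 × 322.50 = 997.2 g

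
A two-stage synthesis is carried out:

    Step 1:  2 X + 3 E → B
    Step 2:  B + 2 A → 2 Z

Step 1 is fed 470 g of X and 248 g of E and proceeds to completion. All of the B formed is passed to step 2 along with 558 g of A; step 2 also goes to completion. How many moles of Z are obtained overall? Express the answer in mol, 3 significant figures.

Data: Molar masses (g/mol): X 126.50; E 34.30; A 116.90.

Step 1:
n(X) = 470.0 / 126.50 = 3.715 mol
n(E) = 248.0 / 34.30 = 7.230 mol
n/ν → X: 1.858, E: 2.410; X is limiting.
n(B) produced = (1/2) × 3.715 = 1.858 mol
Step 2:
n(B) available = 1.858 mol
n(A) = 558.0 / 116.90 = 4.773 mol
n/ν → B: 1.858, A: 2.387; B is limiting.
n(Z) = (2/1) × 1.858 = 3.716 mol

3.72 mol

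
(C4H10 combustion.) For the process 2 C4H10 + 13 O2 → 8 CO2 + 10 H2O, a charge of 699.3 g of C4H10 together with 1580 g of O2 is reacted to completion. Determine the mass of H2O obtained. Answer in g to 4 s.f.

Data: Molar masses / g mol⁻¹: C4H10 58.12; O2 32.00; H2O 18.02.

684.4 g

n(C4H10) = 699.3 / 58.12 = 12.03 mol
n(O2) = 1580 / 32.00 = 49.38 mol
n/ν → C4H10: 6.015, O2: 3.798; O2 is limiting.
n(H2O) = (10/13) × 49.38 = 37.98 mol
mass = 37.98 × 18.02 = 684.4 g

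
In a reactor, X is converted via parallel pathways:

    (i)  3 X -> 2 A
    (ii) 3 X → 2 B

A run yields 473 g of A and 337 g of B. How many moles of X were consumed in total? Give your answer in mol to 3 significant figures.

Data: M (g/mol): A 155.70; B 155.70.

n(A) = 473 / 155.70 = 3.038 mol
n(B) = 337 / 155.70 = 2.164 mol
n(X) via (i) = (3/2)×3.038 = 4.557 mol
n(X) via (ii) = (3/2)×2.164 = 3.246 mol
total n(X) = 4.557 + 3.246 = 7.803 mol

7.80 mol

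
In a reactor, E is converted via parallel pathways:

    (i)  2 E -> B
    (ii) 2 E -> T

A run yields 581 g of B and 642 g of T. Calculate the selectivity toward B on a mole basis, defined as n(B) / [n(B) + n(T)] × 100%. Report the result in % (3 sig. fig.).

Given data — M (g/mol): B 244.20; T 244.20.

n(B) = 581 / 244.20 = 2.379 mol
n(T) = 642 / 244.20 = 2.629 mol
selectivity = 2.379/(2.379+2.629) × 100 = 47.50 %

47.5 %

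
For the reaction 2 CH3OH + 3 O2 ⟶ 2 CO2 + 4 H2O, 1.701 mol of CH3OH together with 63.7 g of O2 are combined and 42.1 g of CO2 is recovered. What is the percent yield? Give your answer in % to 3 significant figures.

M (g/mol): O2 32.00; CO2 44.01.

72.1 %

n(CH3OH) = 1.701 mol
n(O2) = 63.70 / 32.00 = 1.991 mol
n/ν → CH3OH: 0.8505, O2: 0.6637; O2 is limiting.
theoretical n(CO2) = (2/3) × 1.991 = 1.327 mol → 58.40 g
% yield = 42.1 / 58.40 × 100 = 72.09 %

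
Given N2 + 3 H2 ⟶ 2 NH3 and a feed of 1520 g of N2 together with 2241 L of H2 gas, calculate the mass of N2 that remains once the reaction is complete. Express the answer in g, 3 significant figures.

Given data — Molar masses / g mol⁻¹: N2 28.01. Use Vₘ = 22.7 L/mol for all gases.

598 g

n(N2) = 1520 / 28.01 = 54.27 mol
n(H2) = 2241 / 22.7 = 98.72 mol
n/ν for N2 = 54.27/1 = 54.27
n/ν for H2 = 98.72/3 = 32.91
Smallest n/ν is H2 → limiting reagent.
N2 consumed = (1/3) × 98.72 = 32.91 mol
N2 remaining = 54.27 − 32.91 = 21.36 mol
mass = 21.36 × 28.01 = 598.3 g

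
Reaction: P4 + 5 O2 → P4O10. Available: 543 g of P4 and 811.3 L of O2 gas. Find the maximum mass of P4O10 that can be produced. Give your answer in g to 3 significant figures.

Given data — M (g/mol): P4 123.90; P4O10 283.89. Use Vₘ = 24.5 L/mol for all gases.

n(P4) = 543.0 / 123.90 = 4.383 mol
n(O2) = 811.3 / 24.5 = 33.11 mol
n/ν for P4 = 4.383/1 = 4.383
n/ν for O2 = 33.11/5 = 6.622
Smallest n/ν is P4 → limiting reagent.
n(P4O10) = (1/1) × 4.383 = 4.383 mol
mass = 4.383 × 283.89 = 1244 g

1240 g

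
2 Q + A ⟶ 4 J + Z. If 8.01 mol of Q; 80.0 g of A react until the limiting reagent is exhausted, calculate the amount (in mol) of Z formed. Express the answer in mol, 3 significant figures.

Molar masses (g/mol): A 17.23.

n(Q) = 8.010 mol
n(A) = 80.00 / 17.23 = 4.643 mol
n/ν for Q = 8.010/2 = 4.005
n/ν for A = 4.643/1 = 4.643
Smallest n/ν is Q → limiting reagent.
n(Z) = (1/2) × 8.010 = 4.005 mol

4.01 mol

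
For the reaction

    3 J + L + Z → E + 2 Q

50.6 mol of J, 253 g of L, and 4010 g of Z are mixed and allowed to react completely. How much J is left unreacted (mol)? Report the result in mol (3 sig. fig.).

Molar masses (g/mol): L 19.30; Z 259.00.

n(J) = 50.60 mol
n(L) = 253.0 / 19.30 = 13.11 mol
n(Z) = 4010 / 259.00 = 15.48 mol
n/ν for J = 50.60/3 = 16.87
n/ν for L = 13.11/1 = 13.11
n/ν for Z = 15.48/1 = 15.48
Smallest n/ν is L → limiting reagent.
J consumed = (3/1) × 13.11 = 39.33 mol
J remaining = 50.60 − 39.33 = 11.27 mol

11.3 mol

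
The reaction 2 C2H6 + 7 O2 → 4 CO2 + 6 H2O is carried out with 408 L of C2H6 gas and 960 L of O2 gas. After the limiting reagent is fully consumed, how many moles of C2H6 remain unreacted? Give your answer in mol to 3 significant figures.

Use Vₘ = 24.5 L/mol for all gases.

5.46 mol

n(C2H6) = 408.0 / 24.5 = 16.65 mol
n(O2) = 960.0 / 24.5 = 39.18 mol
n/ν → C2H6: 8.325, O2: 5.597; O2 is limiting.
C2H6 consumed = (2/7) × 39.18 = 11.19 mol
C2H6 remaining = 16.65 − 11.19 = 5.460 mol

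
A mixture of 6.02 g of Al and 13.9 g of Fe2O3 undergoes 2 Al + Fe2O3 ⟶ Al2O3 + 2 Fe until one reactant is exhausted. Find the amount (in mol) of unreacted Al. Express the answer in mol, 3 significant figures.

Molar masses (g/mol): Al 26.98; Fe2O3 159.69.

0.0490 mol

n(Al) = 6.020 / 26.98 = 0.2231 mol
n(Fe2O3) = 13.90 / 159.69 = 0.08704 mol
n/ν → Al: 0.1116, Fe2O3: 0.08704; Fe2O3 is limiting.
Al consumed = (2/1) × 0.08704 = 0.1741 mol
Al remaining = 0.2231 − 0.1741 = 0.04900 mol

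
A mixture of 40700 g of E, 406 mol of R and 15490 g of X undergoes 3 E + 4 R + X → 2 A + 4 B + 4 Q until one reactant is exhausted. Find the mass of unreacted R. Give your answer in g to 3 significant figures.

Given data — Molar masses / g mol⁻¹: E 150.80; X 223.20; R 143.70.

18500 g

n(E) = 40700 / 150.80 = 269.9 mol
n(R) = 406.0 mol
n(X) = 15490 / 223.20 = 69.40 mol
n/ν for E = 269.9/3 = 89.97
n/ν for R = 406.0/4 = 101.5
n/ν for X = 69.40/1 = 69.40
Smallest n/ν is X → limiting reagent.
R consumed = (4/1) × 69.40 = 277.6 mol
R remaining = 406.0 − 277.6 = 128.4 mol
mass = 128.4 × 143.70 = 18450 g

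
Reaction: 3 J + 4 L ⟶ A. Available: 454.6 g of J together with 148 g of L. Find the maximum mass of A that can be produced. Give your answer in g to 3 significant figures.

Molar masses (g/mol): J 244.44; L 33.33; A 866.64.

537 g

n(J) = 454.6 / 244.44 = 1.860 mol
n(L) = 148.0 / 33.33 = 4.440 mol
n/ν → J: 0.6200, L: 1.110; J is limiting.
n(A) = (1/3) × 1.860 = 0.6200 mol
mass = 0.6200 × 866.64 = 537.3 g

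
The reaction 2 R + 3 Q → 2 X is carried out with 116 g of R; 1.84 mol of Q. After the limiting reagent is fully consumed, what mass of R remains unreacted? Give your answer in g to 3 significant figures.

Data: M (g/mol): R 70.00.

n(R) = 116.0 / 70.00 = 1.657 mol
n(Q) = 1.840 mol
n/ν for R = 1.657/2 = 0.8285
n/ν for Q = 1.840/3 = 0.6133
Smallest n/ν is Q → limiting reagent.
R consumed = (2/3) × 1.840 = 1.227 mol
R remaining = 1.657 − 1.227 = 0.4300 mol
mass = 0.4300 × 70.00 = 30.10 g

30.1 g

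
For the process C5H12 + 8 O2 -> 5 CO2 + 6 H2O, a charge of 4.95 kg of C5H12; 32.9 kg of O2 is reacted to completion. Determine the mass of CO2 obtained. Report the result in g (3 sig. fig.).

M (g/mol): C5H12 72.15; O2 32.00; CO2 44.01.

n(C5H12) = 4.950×1000 / 72.15 = 68.61 mol
n(O2) = 32.90×1000 / 32.00 = 1028 mol
n/ν → C5H12: 68.61, O2: 128.5; C5H12 is limiting.
n(CO2) = (5/1) × 68.61 = 343.1 mol
mass = 343.1 × 44.01 = 15100 g

15100 g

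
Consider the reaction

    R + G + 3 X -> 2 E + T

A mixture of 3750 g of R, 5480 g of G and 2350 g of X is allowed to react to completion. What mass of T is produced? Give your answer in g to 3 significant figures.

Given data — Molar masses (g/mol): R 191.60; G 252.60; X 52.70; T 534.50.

n(R) = 3750 / 191.60 = 19.57 mol
n(G) = 5480 / 252.60 = 21.69 mol
n(X) = 2350 / 52.70 = 44.59 mol
n/ν for R = 19.57/1 = 19.57
n/ν for G = 21.69/1 = 21.69
n/ν for X = 44.59/3 = 14.86
Smallest n/ν is X → limiting reagent.
n(T) = (1/3) × 44.59 = 14.86 mol
mass = 14.86 × 534.50 = 7943 g

7940 g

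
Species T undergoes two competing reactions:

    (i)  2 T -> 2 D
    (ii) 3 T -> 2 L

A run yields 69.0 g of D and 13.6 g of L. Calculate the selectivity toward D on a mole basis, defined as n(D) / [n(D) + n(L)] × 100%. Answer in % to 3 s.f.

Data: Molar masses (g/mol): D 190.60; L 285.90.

n(D) = 69.0 / 190.60 = 0.3620 mol
n(L) = 13.6 / 285.90 = 0.04757 mol
selectivity = 0.3620/(0.3620+0.04757) × 100 = 88.39 %

88.4 %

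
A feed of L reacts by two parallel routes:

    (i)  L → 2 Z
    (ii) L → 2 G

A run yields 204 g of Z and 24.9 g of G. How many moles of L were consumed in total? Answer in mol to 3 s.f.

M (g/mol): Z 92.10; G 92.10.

n(Z) = 204 / 92.10 = 2.215 mol
n(G) = 24.9 / 92.10 = 0.2704 mol
n(L) via (i) = (1/2)×2.215 = 1.108 mol
n(L) via (ii) = (1/2)×0.2704 = 0.1352 mol
total n(L) = 1.108 + 0.1352 = 1.243 mol

1.24 mol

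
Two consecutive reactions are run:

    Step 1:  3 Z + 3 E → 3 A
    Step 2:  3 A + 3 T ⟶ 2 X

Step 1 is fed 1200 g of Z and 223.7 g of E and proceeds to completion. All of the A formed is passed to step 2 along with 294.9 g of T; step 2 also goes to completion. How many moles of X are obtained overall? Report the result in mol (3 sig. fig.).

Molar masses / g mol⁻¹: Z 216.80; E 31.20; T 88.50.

2.22 mol

Step 1:
n(Z) = 1200 / 216.80 = 5.535 mol
n(E) = 223.7 / 31.20 = 7.170 mol
n/ν → Z: 1.845, E: 2.390; Z is limiting.
n(A) produced = (3/3) × 5.535 = 5.535 mol
Step 2:
n(A) available = 5.535 mol
n(T) = 294.9 / 88.50 = 3.332 mol
n/ν → A: 1.845, T: 1.111; T is limiting.
n(X) = (2/3) × 3.332 = 2.221 mol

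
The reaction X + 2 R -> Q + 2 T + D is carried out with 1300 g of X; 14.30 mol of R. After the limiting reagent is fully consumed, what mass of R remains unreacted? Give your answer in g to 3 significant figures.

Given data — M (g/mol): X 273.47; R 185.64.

890 g

n(X) = 1300 / 273.47 = 4.754 mol
n(R) = 14.30 mol
n/ν for X = 4.754/1 = 4.754
n/ν for R = 14.30/2 = 7.150
Smallest n/ν is X → limiting reagent.
R consumed = (2/1) × 4.754 = 9.508 mol
R remaining = 14.30 − 9.508 = 4.792 mol
mass = 4.792 × 185.64 = 889.6 g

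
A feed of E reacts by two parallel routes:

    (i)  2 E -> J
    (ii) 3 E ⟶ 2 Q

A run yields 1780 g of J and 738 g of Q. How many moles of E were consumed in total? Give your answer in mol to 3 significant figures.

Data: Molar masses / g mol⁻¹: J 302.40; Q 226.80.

n(J) = 1780 / 302.40 = 5.886 mol
n(Q) = 738 / 226.80 = 3.254 mol
n(E) via (i) = (2/1)×5.886 = 11.77 mol
n(E) via (ii) = (3/2)×3.254 = 4.881 mol
total n(E) = 11.77 + 4.881 = 16.65 mol

16.7 mol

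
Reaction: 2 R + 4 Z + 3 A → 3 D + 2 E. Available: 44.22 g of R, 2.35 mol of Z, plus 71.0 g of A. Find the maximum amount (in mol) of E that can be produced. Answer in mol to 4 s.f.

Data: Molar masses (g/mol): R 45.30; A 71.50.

n(R) = 44.22 / 45.30 = 0.9762 mol
n(Z) = 2.350 mol
n(A) = 71.00 / 71.50 = 0.9930 mol
n/ν → R: 0.4881, Z: 0.5875, A: 0.3310; A is limiting.
n(E) = (2/3) × 0.9930 = 0.6620 mol

0.6620 mol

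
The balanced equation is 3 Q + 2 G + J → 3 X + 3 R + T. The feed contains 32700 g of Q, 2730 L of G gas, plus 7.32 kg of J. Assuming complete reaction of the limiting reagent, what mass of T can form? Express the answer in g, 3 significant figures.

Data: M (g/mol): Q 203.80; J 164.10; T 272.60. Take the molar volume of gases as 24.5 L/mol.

n(Q) = 32700 / 203.80 = 160.5 mol
n(G) = 2730 / 24.5 = 111.4 mol
n(J) = 7.320×1000 / 164.10 = 44.61 mol
n/ν for Q = 160.5/3 = 53.50
n/ν for G = 111.4/2 = 55.70
n/ν for J = 44.61/1 = 44.61
Smallest n/ν is J → limiting reagent.
n(T) = (1/1) × 44.61 = 44.61 mol
mass = 44.61 × 272.60 = 12160 g

12200 g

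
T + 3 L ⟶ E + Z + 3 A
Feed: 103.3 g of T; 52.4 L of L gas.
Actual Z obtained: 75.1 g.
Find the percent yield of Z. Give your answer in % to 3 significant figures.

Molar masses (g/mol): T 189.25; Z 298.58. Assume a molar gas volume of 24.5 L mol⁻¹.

n(T) = 103.3 / 189.25 = 0.5458 mol
n(L) = 52.40 / 24.5 = 2.139 mol
n/ν → T: 0.5458, L: 0.7130; T is limiting.
theoretical n(Z) = (1/1) × 0.5458 = 0.5458 mol → 163.0 g
% yield = 75.1 / 163.0 × 100 = 46.07 %

46.1 %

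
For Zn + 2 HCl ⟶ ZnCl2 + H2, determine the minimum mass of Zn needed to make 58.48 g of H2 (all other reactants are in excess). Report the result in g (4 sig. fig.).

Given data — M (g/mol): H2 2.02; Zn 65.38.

1893 g

n(H2) = 58.48 / 2.02 = 28.95 mol
n(Zn) = (1/1) × 28.95 = 28.95 mol
mass = 28.95 × 65.38 = 1893 g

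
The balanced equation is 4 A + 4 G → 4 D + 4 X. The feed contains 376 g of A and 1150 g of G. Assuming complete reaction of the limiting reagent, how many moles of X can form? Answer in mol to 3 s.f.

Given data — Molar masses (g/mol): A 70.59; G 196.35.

5.33 mol

n(A) = 376.0 / 70.59 = 5.327 mol
n(G) = 1150 / 196.35 = 5.857 mol
n/ν → A: 1.332, G: 1.464; A is limiting.
n(X) = (4/4) × 5.327 = 5.327 mol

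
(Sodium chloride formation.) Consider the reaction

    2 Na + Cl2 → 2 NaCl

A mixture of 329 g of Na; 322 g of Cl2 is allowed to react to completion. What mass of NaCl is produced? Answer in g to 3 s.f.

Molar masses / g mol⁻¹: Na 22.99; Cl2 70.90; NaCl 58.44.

531 g

n(Na) = 329.0 / 22.99 = 14.31 mol
n(Cl2) = 322.0 / 70.90 = 4.542 mol
n/ν → Na: 7.155, Cl2: 4.542; Cl2 is limiting.
n(NaCl) = (2/1) × 4.542 = 9.084 mol
mass = 9.084 × 58.44 = 530.9 g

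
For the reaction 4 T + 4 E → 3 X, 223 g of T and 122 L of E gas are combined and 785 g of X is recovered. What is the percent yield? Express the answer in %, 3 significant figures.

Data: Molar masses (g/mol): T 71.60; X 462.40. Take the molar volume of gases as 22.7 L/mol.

n(T) = 223.0 / 71.60 = 3.115 mol
n(E) = 122.0 / 22.7 = 5.374 mol
n/ν → T: 0.7788, E: 1.344; T is limiting.
theoretical n(X) = (3/4) × 3.115 = 2.336 mol → 1080 g
% yield = 785 / 1080 × 100 = 72.69 %

72.7 %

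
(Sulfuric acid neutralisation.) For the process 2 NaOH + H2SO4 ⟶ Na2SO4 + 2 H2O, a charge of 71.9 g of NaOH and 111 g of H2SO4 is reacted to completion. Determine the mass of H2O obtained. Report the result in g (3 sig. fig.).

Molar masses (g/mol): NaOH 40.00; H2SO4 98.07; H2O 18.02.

32.4 g

n(NaOH) = 71.90 / 40.00 = 1.798 mol
n(H2SO4) = 111.0 / 98.07 = 1.132 mol
n/ν for NaOH = 1.798/2 = 0.8990
n/ν for H2SO4 = 1.132/1 = 1.132
Smallest n/ν is NaOH → limiting reagent.
n(H2O) = (2/2) × 1.798 = 1.798 mol
mass = 1.798 × 18.02 = 32.40 g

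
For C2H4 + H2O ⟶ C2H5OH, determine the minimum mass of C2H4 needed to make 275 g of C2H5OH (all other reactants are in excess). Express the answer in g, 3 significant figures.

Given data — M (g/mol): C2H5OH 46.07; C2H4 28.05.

167 g

n(C2H5OH) = 275 / 46.07 = 5.969 mol
n(C2H4) = (1/1) × 5.969 = 5.969 mol
mass = 5.969 × 28.05 = 167.4 g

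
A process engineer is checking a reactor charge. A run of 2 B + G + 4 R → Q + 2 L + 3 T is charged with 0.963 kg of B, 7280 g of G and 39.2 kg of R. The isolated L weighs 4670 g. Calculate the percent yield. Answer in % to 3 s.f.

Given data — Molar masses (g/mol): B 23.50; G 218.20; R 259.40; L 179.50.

n(B) = 0.9630×1000 / 23.50 = 40.98 mol
n(G) = 7280 / 218.20 = 33.36 mol
n(R) = 39.20×1000 / 259.40 = 151.1 mol
n/ν for B = 40.98/2 = 20.49
n/ν for G = 33.36/1 = 33.36
n/ν for R = 151.1/4 = 37.78
Smallest n/ν is B → limiting reagent.
theoretical n(L) = (2/2) × 40.98 = 40.98 mol → 7356 g
% yield = 4670 / 7356 × 100 = 63.49 %

63.5 %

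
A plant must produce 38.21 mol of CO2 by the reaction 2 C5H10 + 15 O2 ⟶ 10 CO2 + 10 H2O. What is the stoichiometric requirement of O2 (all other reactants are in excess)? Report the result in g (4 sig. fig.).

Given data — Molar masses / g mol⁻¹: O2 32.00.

1834 g

n(CO2) = 38.21 mol
n(O2) = (15/10) × 38.21 = 57.32 mol
mass = 57.32 × 32.00 = 1834 g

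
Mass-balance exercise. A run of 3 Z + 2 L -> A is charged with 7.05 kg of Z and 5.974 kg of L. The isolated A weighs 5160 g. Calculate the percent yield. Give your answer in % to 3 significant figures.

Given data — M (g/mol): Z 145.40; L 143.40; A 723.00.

n(Z) = 7.050×1000 / 145.40 = 48.49 mol
n(L) = 5.974×1000 / 143.40 = 41.66 mol
n/ν → Z: 16.16, L: 20.83; Z is limiting.
theoretical n(A) = (1/3) × 48.49 = 16.16 mol → 11680 g
% yield = 5160 / 11680 × 100 = 44.18 %

44.2 %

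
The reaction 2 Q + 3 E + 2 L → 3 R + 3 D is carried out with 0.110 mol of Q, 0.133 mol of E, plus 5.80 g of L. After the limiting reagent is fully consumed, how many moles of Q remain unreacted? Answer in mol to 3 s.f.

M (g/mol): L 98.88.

0.0513 mol

n(Q) = 0.1100 mol
n(E) = 0.1330 mol
n(L) = 5.800 / 98.88 = 0.05866 mol
n/ν for Q = 0.1100/2 = 0.05500
n/ν for E = 0.1330/3 = 0.04433
n/ν for L = 0.05866/2 = 0.02933
Smallest n/ν is L → limiting reagent.
Q consumed = (2/2) × 0.05866 = 0.05866 mol
Q remaining = 0.1100 − 0.05866 = 0.05134 mol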